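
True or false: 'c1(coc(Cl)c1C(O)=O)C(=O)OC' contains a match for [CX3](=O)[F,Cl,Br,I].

The pattern [CX3](=O)[F,Cl,Br,I] describes a carbonyl carbon bonded to a halogen — an acyl halide.
The closest candidate here is a carboxylic acid group (-C(=O)OH), but the carbonyl is bonded to -OH, not to a halogen. No other fragment satisfies the full query, so there is no match.

False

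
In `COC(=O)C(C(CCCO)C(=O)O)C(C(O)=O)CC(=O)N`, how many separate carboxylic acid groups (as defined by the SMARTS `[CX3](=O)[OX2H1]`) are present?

[CX3](=O)[OX2H1] is the SMARTS for a carboxylic acid: an sp2 carbon double-bonded to O and single-bonded to an -OH oxygen.
The molecule carries 2 separate instances of a carboxylic acid group (-C(=O)OH) meeting every constraint; each maps to a distinct set of atoms, giving 2 matches.

2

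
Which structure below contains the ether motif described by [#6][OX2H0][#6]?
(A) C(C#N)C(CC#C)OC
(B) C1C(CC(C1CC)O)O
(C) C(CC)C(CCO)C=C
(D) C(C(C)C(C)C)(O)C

[#6][OX2H0][#6] describes an aliphatic oxygen bridging two carbons with no H on the oxygen (an ether).
(A) contains a methoxy ether (-OCH3), which satisfies every atom and bond constraint.
(B) has a hydroxyl group (-OH) but the oxygen has H1, not H0 bridging two carbons.
(C) has a hydroxyl group (-OH) but the oxygen has H1, not H0 bridging two carbons.
(D) has a hydroxyl group (-OH) but the oxygen has H1, not H0 bridging two carbons.
So the answer is (A).

A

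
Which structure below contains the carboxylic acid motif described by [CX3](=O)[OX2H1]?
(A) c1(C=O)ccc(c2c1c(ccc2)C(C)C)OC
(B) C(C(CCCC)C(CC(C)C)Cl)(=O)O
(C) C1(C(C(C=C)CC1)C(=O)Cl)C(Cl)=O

B

[CX3](=O)[OX2H1] describes an sp2 carbon double-bonded to O and single-bonded to an -OH oxygen (a carboxylic acid).
(A) has an aldehyde (-CHO) but there is no singly-bonded oxygen on the carbonyl carbon.
(B) contains a carboxylic acid group (-C(=O)OH), which satisfies every atom and bond constraint.
(C) has an acyl chloride (-C(=O)Cl) but the carbonyl is bonded to Cl, not to an -OH oxygen.
So the answer is (B).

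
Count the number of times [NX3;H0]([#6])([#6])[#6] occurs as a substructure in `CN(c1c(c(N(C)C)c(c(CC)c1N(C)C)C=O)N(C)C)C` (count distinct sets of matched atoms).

4

[NX3;H0]([#6])([#6])[#6] is the SMARTS for a tertiary amine: a trivalent nitrogen with no H, bonded to three carbons.
The molecule carries 4 separate instances of a dimethylamino group (-N(CH3)2) meeting every constraint; each maps to a distinct set of atoms, giving 4 matches.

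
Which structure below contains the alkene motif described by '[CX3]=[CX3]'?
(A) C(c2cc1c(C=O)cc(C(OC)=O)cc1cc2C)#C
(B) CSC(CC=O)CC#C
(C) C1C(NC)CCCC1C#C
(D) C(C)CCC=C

D

[CX3]=[CX3] describes a non-aromatic C=C double bond between two sp2 carbons (an alkene).
(A) has an ethynyl group (-C#CH) but the C-C bond is a triple bond, not a double bond.
(B) has an ethynyl group (-C#CH) but the C-C bond is a triple bond, not a double bond.
(C) has an ethynyl group (-C#CH) but the C-C bond is a triple bond, not a double bond.
(D) contains a vinyl group (-CH=CH2), which satisfies every atom and bond constraint.
So the answer is (D).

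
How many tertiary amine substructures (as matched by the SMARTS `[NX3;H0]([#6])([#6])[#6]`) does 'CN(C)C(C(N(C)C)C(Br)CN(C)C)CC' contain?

3

[NX3;H0]([#6])([#6])[#6] is the SMARTS for a tertiary amine: a trivalent nitrogen with no H, bonded to three carbons.
The molecule carries 3 separate instances of a dimethylamino group (-N(CH3)2) meeting every constraint; each maps to a distinct set of atoms, giving 3 matches.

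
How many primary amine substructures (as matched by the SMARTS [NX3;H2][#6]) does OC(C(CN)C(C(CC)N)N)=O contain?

[NX3;H2][#6] is the SMARTS for a primary amine: a trivalent nitrogen with two H attached to carbon.
The molecule carries 3 separate instances of a primary amino group (-NH2) meeting every constraint; each maps to a distinct set of atoms, giving 3 matches.

3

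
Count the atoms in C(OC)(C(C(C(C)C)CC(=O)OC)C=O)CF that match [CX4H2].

2

The query [CX4H2] means: sp3 carbon (X4) with exactly two hydrogens.
Check the 17 heavy atoms by environment: 2× C (H2, X4) → match; 4× C (H1, X4) → no; 1× C (H1, X3) → no; 2× O (H0, X1) → no; 4× C (H3, X4) → no; 1× F (H0, X1) → no; 2× O (H0, X2) → no; 1× C (H0, X3) → no.
That gives 2 matching atoms.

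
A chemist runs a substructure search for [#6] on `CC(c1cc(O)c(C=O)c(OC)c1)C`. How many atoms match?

The query [#6] means: #6 matches any atom with atomic number 6 (carbon, aromatic or aliphatic).
Check the 14 heavy atoms by environment: 6× c (aromatic) → match; 3× O → no; 5× C → match.
Summing the matching environments: 6 + 5 = 11 matching atoms.

11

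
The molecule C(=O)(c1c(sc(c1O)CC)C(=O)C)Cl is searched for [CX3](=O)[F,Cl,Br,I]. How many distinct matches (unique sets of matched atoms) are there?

[CX3](=O)[F,Cl,Br,I] is the SMARTS for an acyl halide: a carbonyl carbon bonded to a halogen.
Exactly one fragment in the molecule meets all constraints, giving 1 match.

1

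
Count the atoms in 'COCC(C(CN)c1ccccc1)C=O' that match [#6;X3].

7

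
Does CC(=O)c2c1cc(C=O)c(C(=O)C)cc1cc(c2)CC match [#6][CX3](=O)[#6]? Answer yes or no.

The pattern [#6][CX3](=O)[#6] describes a carbonyl carbon (no H) flanked by two carbons — a ketone.
The molecule carries an acetyl/ketone group (-C(=O)CH3), whose atoms satisfy every constraint of the query, so the pattern matches.

Yes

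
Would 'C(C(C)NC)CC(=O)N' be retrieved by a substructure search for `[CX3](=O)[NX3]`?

Yes

The pattern [CX3](=O)[NX3] describes a carbonyl carbon bonded to a trivalent nitrogen — an amide.
The molecule carries a primary amide (-C(=O)NH2), whose atoms satisfy every constraint of the query, so the pattern matches.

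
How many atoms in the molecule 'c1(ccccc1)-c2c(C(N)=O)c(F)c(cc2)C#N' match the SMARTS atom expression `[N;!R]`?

2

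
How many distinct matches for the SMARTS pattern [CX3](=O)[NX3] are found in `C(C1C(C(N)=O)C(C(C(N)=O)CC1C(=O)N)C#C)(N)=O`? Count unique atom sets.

4

[CX3](=O)[NX3] is the SMARTS for an amide: a carbonyl carbon bonded to a trivalent nitrogen.
The molecule carries 4 separate instances of a primary amide (-C(=O)NH2) meeting every constraint; each maps to a distinct set of atoms, giving 4 matches.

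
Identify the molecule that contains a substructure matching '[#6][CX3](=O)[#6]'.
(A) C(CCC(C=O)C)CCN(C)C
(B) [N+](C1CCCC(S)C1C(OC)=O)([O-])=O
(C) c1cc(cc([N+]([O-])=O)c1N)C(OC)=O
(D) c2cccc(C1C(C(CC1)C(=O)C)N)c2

[#6][CX3](=O)[#6] describes a carbonyl carbon (no H) flanked by two carbons (a ketone).
(A) has an aldehyde (-CHO) but the carbonyl carbon has H1, so it is not flanked by two carbons.
(B) has a methyl-ester group (-C(=O)OCH3) but one neighbour of the carbonyl carbon is O, not C.
(C) has a methyl-ester group (-C(=O)OCH3) but one neighbour of the carbonyl carbon is O, not C.
(D) contains an acetyl/ketone group (-C(=O)CH3), which satisfies every atom and bond constraint.
So the answer is (D).

D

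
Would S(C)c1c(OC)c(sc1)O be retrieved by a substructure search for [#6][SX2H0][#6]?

The pattern [#6][SX2H0][#6] describes an aliphatic sulfur bridging two carbons with no H on the sulfur — a thioether.
The molecule carries a methylthio ether (-SCH3), whose atoms satisfy every constraint of the query, so the pattern matches.

Yes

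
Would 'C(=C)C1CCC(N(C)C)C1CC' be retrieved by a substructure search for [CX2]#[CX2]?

No

The pattern [CX2]#[CX2] describes a carbon-carbon triple bond — an alkyne.
The closest candidate here is a vinyl group (-CH=CH2), but the C=C is a double bond; both carbons are CX3, not CX2. No other fragment satisfies the full query, so there is no match.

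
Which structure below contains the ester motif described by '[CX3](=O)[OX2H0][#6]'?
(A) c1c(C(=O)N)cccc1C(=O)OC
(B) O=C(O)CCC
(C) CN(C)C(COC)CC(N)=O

A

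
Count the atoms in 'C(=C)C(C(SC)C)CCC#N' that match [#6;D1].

The query [#6;D1] means: carbon bonded to exactly one heavy atom.
Check the 11 heavy atoms by environment: 3× C (D1) → match; 2× C (D3) → no; 4× C (D2) → no; 1× S (D2) → no; 1× N (D1) → no.
That gives 3 matching atoms.

3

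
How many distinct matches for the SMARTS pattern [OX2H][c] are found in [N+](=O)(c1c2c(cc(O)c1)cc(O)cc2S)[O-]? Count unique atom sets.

[OX2H][c] is the SMARTS for a phenol: a hydroxyl oxygen attached to an aromatic carbon.
The molecule carries 2 separate instances of a hydroxyl group (-OH) meeting every constraint; each maps to a distinct set of atoms, giving 2 matches.

2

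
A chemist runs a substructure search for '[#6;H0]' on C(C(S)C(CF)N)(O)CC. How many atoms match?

Check the 10 heavy atoms by environment: 1× C (H3) → no; 2× C (H2) → no; 3× C (H1) → no; 1× S (H1) → no; 1× F (H0) → no; 1× O (H1) → no; 1× N (H2) → no.
No environment satisfies the query, so 0 matching atoms.

0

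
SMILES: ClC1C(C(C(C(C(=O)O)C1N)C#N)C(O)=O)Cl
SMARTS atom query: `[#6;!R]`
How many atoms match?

3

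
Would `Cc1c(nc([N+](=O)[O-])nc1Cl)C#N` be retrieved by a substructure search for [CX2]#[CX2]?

No

The pattern [CX2]#[CX2] describes a carbon-carbon triple bond — an alkyne.
The closest candidate here is a nitrile (-C#N), but the triple bond is C#N, not C#C. No other fragment satisfies the full query, so there is no match.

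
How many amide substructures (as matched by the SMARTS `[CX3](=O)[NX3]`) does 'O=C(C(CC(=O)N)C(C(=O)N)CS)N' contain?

3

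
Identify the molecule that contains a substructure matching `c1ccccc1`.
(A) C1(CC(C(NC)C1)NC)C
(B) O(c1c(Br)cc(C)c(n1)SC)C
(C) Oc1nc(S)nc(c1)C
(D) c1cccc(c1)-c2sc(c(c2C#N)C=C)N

D

c1ccccc1 describes six aromatic carbons in a ring (a benzene ring).
(A) has a methyl group (-CH3) but no six-membered all-carbon aromatic ring is present.
(B) has a methyl group (-CH3) but no six-membered all-carbon aromatic ring is present.
(C) has a methyl group (-CH3) but no six-membered all-carbon aromatic ring is present.
(D) contains a phenyl ring, which satisfies every atom and bond constraint.
So the answer is (D).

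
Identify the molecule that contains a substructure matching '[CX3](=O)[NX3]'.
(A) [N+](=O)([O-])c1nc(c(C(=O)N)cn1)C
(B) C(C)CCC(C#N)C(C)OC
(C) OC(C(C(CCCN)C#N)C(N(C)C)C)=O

A

[CX3](=O)[NX3] describes a carbonyl carbon bonded to a trivalent nitrogen (an amide).
(A) contains a primary amide (-C(=O)NH2), which satisfies every atom and bond constraint.
(B) has a nitrile (-C#N) but the nitrile N is NX1 (triple-bonded), not NX3.
(C) has a primary amino group (-NH2) but the -NH2 is not attached to a carbonyl carbon.
So the answer is (A).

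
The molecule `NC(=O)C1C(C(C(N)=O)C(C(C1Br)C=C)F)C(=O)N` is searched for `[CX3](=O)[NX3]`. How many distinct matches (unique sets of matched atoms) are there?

[CX3](=O)[NX3] is the SMARTS for an amide: a carbonyl carbon bonded to a trivalent nitrogen.
The molecule carries 3 separate instances of a primary amide (-C(=O)NH2) meeting every constraint; each maps to a distinct set of atoms, giving 3 matches.

3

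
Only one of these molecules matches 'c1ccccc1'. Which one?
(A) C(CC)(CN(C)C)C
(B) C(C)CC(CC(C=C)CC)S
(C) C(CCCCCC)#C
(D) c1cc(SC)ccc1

D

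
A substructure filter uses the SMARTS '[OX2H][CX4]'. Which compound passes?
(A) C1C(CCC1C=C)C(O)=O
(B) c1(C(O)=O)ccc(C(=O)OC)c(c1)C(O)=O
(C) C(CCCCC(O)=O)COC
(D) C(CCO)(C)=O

D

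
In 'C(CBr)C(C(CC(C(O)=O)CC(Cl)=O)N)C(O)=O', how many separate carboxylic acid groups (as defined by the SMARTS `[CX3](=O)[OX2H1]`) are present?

[CX3](=O)[OX2H1] is the SMARTS for a carboxylic acid: an sp2 carbon double-bonded to O and single-bonded to an -OH oxygen.
The molecule carries 2 separate instances of a carboxylic acid group (-C(=O)OH) meeting every constraint; each maps to a distinct set of atoms, giving 2 matches.

2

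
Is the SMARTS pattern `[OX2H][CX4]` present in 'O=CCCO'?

Yes

The pattern [OX2H][CX4] describes a hydroxyl oxygen bound to an sp3 (X4) carbon — an aliphatic alcohol.
The molecule carries a hydroxyl group (-OH), whose atoms satisfy every constraint of the query, so the pattern matches.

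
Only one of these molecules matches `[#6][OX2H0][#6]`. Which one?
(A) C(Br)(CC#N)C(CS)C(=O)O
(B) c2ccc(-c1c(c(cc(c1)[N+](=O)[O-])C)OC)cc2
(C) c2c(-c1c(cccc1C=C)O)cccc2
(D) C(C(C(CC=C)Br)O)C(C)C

[#6][OX2H0][#6] describes an aliphatic oxygen bridging two carbons with no H on the oxygen (an ether).
(A) has a carboxylic acid group (-C(=O)OH) but the -OH oxygen has H1; the =O is OX1, not OX2.
(B) contains a methoxy ether (-OCH3), which satisfies every atom and bond constraint.
(C) has a hydroxyl group (-OH) but the oxygen has H1, not H0 bridging two carbons.
(D) has a hydroxyl group (-OH) but the oxygen has H1, not H0 bridging two carbons.
So the answer is (B).

B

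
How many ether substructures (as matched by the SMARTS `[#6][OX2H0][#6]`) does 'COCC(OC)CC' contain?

2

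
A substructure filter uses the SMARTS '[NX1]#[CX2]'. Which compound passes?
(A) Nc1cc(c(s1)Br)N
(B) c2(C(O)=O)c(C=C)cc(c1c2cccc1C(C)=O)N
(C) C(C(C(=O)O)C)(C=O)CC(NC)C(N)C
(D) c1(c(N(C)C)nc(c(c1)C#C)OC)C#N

[NX1]#[CX2] describes a nitrogen triple-bonded to a two-connected carbon (a nitrile).
(A) has a primary amino group (-NH2) but the nitrogen is NX3 (three connections), not NX1 triple-bonded.
(B) has a primary amino group (-NH2) but the nitrogen is NX3 (three connections), not NX1 triple-bonded.
(C) has a primary amino group (-NH2) but the nitrogen is NX3 (three connections), not NX1 triple-bonded.
(D) contains a nitrile (-C#N), which satisfies every atom and bond constraint.
So the answer is (D).

D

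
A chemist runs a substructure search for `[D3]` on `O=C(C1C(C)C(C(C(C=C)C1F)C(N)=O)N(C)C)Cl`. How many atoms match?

The query [D3] means: atom with exactly three heavy-atom neighbours.
Check the 19 heavy atoms by environment: 8× C (D3) → match; 2× O (D1) → no; 1× N (D1) → no; 1× Cl (D1) → no; 4× C (D1) → no; 1× C (D2) → no; 1× N (D3) → match; 1× F (D1) → no.
Summing the matching environments: 8 + 1 = 9 matching atoms.

9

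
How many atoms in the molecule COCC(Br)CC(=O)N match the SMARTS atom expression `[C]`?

5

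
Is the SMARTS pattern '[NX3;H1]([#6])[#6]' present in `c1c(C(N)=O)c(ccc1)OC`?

No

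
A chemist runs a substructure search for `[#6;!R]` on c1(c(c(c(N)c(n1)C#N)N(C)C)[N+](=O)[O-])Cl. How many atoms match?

3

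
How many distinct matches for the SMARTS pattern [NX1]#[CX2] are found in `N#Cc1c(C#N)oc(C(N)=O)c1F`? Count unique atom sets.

[NX1]#[CX2] is the SMARTS for a nitrile: a nitrogen triple-bonded to a two-connected carbon.
The molecule carries 2 separate instances of a nitrile (-C#N) meeting every constraint; each maps to a distinct set of atoms, giving 2 matches.

2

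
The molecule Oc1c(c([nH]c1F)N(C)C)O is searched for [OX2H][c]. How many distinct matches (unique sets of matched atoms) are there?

2

[OX2H][c] is the SMARTS for a phenol: a hydroxyl oxygen attached to an aromatic carbon.
The molecule carries 2 separate instances of a hydroxyl group (-OH) meeting every constraint; each maps to a distinct set of atoms, giving 2 matches.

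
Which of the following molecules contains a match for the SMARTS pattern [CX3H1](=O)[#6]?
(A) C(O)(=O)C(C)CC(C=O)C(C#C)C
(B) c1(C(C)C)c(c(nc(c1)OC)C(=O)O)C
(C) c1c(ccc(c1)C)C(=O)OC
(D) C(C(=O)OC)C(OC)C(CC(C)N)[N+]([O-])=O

[CX3H1](=O)[#6] describes an sp2 carbon with one H, double-bonded to O and single-bonded to carbon (an aldehyde).
(A) contains an aldehyde (-CHO), which satisfies every atom and bond constraint.
(B) has a carboxylic acid group (-C(=O)OH) but the carbonyl carbon has H0 and is bonded to O, not H1.
(C) has a methyl-ester group (-C(=O)OCH3) but the carbonyl carbon has H0, not H1.
(D) has a methyl-ester group (-C(=O)OCH3) but the carbonyl carbon has H0, not H1.
So the answer is (A).

A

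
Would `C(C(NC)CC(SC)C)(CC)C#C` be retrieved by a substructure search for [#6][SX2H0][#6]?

Yes

The pattern [#6][SX2H0][#6] describes an aliphatic sulfur bridging two carbons with no H on the sulfur — a thioether.
The molecule carries a methylthio ether (-SCH3), whose atoms satisfy every constraint of the query, so the pattern matches.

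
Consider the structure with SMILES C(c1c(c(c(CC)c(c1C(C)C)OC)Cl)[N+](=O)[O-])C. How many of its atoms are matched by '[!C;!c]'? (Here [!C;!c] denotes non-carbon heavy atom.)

5

Check the 19 heavy atoms by environment: 6× c (aromatic) → no; 8× C → no; 2× O → match; 1× Cl → match; 1× N (charge +1) → match; 1× O (charge -1) → match.
Summing the matching environments: 2 + 1 + 1 + 1 = 5 matching atoms.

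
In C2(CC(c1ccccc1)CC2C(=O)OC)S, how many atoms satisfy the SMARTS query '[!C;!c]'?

3

The query [!C;!c] means: neither aliphatic nor aromatic carbon — same as [!#6].
Check the 16 heavy atoms by environment: 7× C → no; 6× c (aromatic) → no; 1× S → match; 2× O → match.
Summing the matching environments: 1 + 2 = 3 matching atoms.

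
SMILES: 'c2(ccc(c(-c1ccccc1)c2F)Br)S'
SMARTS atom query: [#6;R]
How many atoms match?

The query [#6;R] means: carbon that is part of a ring.
Check the 15 heavy atoms by environment: 12× c (aromatic, in 6-ring) → match; 1× F (acyclic) → no; 1× S (acyclic) → no; 1× Br (acyclic) → no.
That gives 12 matching atoms.

12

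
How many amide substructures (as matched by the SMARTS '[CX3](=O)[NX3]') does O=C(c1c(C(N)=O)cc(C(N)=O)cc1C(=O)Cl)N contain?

[CX3](=O)[NX3] is the SMARTS for an amide: a carbonyl carbon bonded to a trivalent nitrogen.
The molecule carries 3 separate instances of a primary amide (-C(=O)NH2) meeting every constraint; each maps to a distinct set of atoms, giving 3 matches.

3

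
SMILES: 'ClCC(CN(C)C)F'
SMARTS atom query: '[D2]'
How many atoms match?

2

The query [D2] means: atom with exactly two heavy-atom neighbours.
Check the 8 heavy atoms by environment: 2× C (D2) → match; 1× C (D3) → no; 1× N (D3) → no; 2× C (D1) → no; 1× F (D1) → no; 1× Cl (D1) → no.
That gives 2 matching atoms.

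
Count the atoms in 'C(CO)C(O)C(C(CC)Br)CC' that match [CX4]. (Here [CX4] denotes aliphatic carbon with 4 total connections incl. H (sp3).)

9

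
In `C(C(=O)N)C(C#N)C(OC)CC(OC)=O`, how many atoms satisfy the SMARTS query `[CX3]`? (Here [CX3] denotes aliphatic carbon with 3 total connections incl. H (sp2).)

Check the 15 heavy atoms by environment: 6× C (X4) → no; 1× C (X2) → no; 1× N (X1) → no; 2× C (X3) → match; 2× O (X1) → no; 1× N (X3) → no; 2× O (X2) → no.
That gives 2 matching atoms.

2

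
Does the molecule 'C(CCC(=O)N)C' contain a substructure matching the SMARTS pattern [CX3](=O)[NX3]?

Yes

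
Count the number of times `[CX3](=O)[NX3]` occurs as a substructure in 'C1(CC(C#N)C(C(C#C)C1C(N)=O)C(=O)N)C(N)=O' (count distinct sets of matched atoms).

[CX3](=O)[NX3] is the SMARTS for an amide: a carbonyl carbon bonded to a trivalent nitrogen.
The molecule carries 3 separate instances of a primary amide (-C(=O)NH2) meeting every constraint; each maps to a distinct set of atoms, giving 3 matches.

3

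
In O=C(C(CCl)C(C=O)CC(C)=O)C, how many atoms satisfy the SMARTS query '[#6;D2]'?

3

The query [#6;D2] means: any carbon bonded to exactly two heavy atoms.
Check the 13 heavy atoms by environment: 3× C (D2) → match; 4× C (D3) → no; 3× O (D1) → no; 2× C (D1) → no; 1× Cl (D1) → no.
That gives 3 matching atoms.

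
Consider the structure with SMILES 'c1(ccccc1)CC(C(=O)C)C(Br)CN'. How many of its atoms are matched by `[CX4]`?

5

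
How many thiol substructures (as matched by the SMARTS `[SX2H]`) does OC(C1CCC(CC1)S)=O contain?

1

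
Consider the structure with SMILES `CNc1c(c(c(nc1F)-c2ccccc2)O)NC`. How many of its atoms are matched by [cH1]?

5

The query [cH1] means: aromatic carbon bearing exactly one hydrogen.
Check the 18 heavy atoms by environment: 1× n (aromatic, H0) → no; 6× c (aromatic, H0) → no; 2× N (H1) → no; 2× C (H3) → no; 1× F (H0) → no; 5× c (aromatic, H1) → match; 1× O (H1) → no.
That gives 5 matching atoms.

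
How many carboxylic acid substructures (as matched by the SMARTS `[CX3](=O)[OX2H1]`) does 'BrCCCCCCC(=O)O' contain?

1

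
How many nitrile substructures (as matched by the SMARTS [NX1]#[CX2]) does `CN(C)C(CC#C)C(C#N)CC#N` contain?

2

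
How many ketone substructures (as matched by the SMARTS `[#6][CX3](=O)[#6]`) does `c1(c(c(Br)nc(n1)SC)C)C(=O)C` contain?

[#6][CX3](=O)[#6] is the SMARTS for a ketone: a carbonyl carbon (no H) flanked by two carbons.
Exactly one fragment in the molecule meets all constraints, giving 1 match.

1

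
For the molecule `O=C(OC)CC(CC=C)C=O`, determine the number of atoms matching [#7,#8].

3

The query [#7,#8] means: nitrogen or oxygen (comma = OR).
Check the 11 heavy atoms by environment: 8× C → no; 3× O → match.
That gives 3 matching atoms.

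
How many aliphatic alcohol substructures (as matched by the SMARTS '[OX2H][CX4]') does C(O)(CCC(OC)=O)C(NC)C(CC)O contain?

[OX2H][CX4] is the SMARTS for an aliphatic alcohol: a hydroxyl oxygen bound to an sp3 (X4) carbon.
The molecule carries 2 separate instances of a hydroxyl group (-OH) meeting every constraint; each maps to a distinct set of atoms, giving 2 matches.

2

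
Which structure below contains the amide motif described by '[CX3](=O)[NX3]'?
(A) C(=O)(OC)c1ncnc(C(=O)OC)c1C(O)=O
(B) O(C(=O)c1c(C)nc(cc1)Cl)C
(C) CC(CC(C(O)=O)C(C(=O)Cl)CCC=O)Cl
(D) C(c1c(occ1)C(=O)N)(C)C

[CX3](=O)[NX3] describes a carbonyl carbon bonded to a trivalent nitrogen (an amide).
(A) has a carboxylic acid group (-C(=O)OH) but the carbonyl is bonded to O, not to an NX3 nitrogen.
(B) has a methyl-ester group (-C(=O)OCH3) but the carbonyl is bonded to O, not to an NX3 nitrogen.
(C) has a carboxylic acid group (-C(=O)OH) but the carbonyl is bonded to O, not to an NX3 nitrogen.
(D) contains a primary amide (-C(=O)NH2), which satisfies every atom and bond constraint.
So the answer is (D).

D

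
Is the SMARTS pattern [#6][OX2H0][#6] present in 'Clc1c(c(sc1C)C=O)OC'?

Yes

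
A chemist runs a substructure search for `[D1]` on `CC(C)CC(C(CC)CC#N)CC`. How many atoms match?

5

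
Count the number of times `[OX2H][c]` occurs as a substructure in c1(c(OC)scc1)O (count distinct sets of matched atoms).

1

[OX2H][c] is the SMARTS for a phenol: a hydroxyl oxygen attached to an aromatic carbon.
Exactly one fragment in the molecule meets all constraints, giving 1 match.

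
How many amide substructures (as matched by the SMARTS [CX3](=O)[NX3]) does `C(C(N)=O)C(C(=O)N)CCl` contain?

2

[CX3](=O)[NX3] is the SMARTS for an amide: a carbonyl carbon bonded to a trivalent nitrogen.
The molecule carries 2 separate instances of a primary amide (-C(=O)NH2) meeting every constraint; each maps to a distinct set of atoms, giving 2 matches.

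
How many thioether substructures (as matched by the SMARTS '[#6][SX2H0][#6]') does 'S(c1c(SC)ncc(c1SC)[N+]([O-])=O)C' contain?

[#6][SX2H0][#6] is the SMARTS for a thioether: an aliphatic sulfur bridging two carbons with no H on the sulfur.
The molecule carries 3 separate instances of a methylthio ether (-SCH3) meeting every constraint; each maps to a distinct set of atoms, giving 3 matches.

3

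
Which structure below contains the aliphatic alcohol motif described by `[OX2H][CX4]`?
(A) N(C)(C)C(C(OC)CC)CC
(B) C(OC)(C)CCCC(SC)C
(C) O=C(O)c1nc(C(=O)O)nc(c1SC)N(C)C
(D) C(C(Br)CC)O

D

[OX2H][CX4] describes a hydroxyl oxygen bound to an sp3 (X4) carbon (an aliphatic alcohol).
(A) has a methoxy ether (-OCH3) but the oxygen has H0 (ether), not H1.
(B) has a methoxy ether (-OCH3) but the oxygen has H0 (ether), not H1.
(C) has a carboxylic acid group (-C(=O)OH) but the -OH is on a CX3 carbonyl carbon, not a CX4 carbon.
(D) contains a hydroxyl group (-OH), which satisfies every atom and bond constraint.
So the answer is (D).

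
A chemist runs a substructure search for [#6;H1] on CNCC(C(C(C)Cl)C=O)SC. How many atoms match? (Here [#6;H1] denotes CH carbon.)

4

The query [#6;H1] means: any carbon bearing exactly one hydrogen.
Check the 12 heavy atoms by environment: 3× C (H3) → no; 4× C (H1) → match; 1× C (H2) → no; 1× N (H1) → no; 1× O (H0) → no; 1× Cl (H0) → no; 1× S (H0) → no.
That gives 4 matching atoms.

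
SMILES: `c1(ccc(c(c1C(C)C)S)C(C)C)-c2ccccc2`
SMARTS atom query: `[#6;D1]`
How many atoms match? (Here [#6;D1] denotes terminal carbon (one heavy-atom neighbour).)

4

The query [#6;D1] means: carbon bonded to exactly one heavy atom.
Check the 19 heavy atoms by environment: 7× c (aromatic, D2) → no; 5× c (aromatic, D3) → no; 2× C (D3) → no; 4× C (D1) → match; 1× S (D1) → no.
That gives 4 matching atoms.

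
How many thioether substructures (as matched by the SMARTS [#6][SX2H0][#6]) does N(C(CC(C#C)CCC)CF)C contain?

[#6][SX2H0][#6] is the SMARTS for a thioether: an aliphatic sulfur bridging two carbons with no H on the sulfur.
No fragment in the molecule satisfies every constraint, giving 0 matches.

0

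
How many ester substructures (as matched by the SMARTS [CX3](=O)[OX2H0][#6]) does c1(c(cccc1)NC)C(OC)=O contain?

[CX3](=O)[OX2H0][#6] is the SMARTS for an ester: a carbonyl carbon bonded to an oxygen that is itself bonded to carbon (no H on that O).
Exactly one fragment in the molecule meets all constraints, giving 1 match.

1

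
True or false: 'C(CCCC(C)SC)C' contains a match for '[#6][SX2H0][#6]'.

The pattern [#6][SX2H0][#6] describes an aliphatic sulfur bridging two carbons with no H on the sulfur — a thioether.
The molecule carries a methylthio ether (-SCH3), whose atoms satisfy every constraint of the query, so the pattern matches.

True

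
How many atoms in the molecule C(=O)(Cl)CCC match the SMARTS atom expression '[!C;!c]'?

2

Check the 6 heavy atoms by environment: 4× C → no; 1× O → match; 1× Cl → match.
Summing the matching environments: 1 + 1 = 2 matching atoms.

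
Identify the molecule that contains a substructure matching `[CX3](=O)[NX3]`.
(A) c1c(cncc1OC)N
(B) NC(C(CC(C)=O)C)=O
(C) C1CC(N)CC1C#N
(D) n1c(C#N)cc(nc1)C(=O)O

B

[CX3](=O)[NX3] describes a carbonyl carbon bonded to a trivalent nitrogen (an amide).
(A) has a primary amino group (-NH2) but the -NH2 is not attached to a carbonyl carbon.
(B) contains a primary amide (-C(=O)NH2), which satisfies every atom and bond constraint.
(C) has a nitrile (-C#N) but the nitrile N is NX1 (triple-bonded), not NX3.
(D) has a carboxylic acid group (-C(=O)OH) but the carbonyl is bonded to O, not to an NX3 nitrogen.
So the answer is (B).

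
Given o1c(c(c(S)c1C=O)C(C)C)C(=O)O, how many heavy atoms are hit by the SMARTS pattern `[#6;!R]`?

Check the 14 heavy atoms by environment: 1× o (aromatic, in 5-ring) → no; 4× c (aromatic, in 5-ring) → no; 5× C (acyclic) → match; 3× O (acyclic) → no; 1× S (acyclic) → no.
That gives 5 matching atoms.

5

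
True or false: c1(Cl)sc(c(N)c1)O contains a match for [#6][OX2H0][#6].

False

The pattern [#6][OX2H0][#6] describes an aliphatic oxygen bridging two carbons with no H on the oxygen — an ether.
The closest candidate here is a hydroxyl group (-OH), but the oxygen has H1, not H0 bridging two carbons. No other fragment satisfies the full query, so there is no match.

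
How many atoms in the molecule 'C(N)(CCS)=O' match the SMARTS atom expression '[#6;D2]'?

The query [#6;D2] means: any carbon bonded to exactly two heavy atoms.
Check the 6 heavy atoms by environment: 2× C (D2) → match; 1× C (D3) → no; 1× O (D1) → no; 1× N (D1) → no; 1× S (D1) → no.
That gives 2 matching atoms.

2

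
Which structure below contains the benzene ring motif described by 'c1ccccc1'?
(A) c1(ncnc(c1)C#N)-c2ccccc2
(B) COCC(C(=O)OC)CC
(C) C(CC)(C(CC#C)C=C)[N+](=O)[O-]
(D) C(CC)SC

A

c1ccccc1 describes six aromatic carbons in a ring (a benzene ring).
(A) contains a phenyl ring, which satisfies every atom and bond constraint.
(B) has a methyl group (-CH3) but no six-membered all-carbon aromatic ring is present.
(C) has a methyl group (-CH3) but no six-membered all-carbon aromatic ring is present.
(D) has a methyl group (-CH3) but no six-membered all-carbon aromatic ring is present.
So the answer is (A).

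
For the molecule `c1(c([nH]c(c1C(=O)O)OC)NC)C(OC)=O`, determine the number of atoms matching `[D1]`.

6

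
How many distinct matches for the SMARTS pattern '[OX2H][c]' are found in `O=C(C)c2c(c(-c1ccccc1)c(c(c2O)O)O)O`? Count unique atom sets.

[OX2H][c] is the SMARTS for a phenol: a hydroxyl oxygen attached to an aromatic carbon.
The molecule carries 4 separate instances of a hydroxyl group (-OH) meeting every constraint; each maps to a distinct set of atoms, giving 4 matches.

4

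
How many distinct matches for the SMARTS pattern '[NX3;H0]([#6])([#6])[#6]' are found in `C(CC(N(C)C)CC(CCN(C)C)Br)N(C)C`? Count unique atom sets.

[NX3;H0]([#6])([#6])[#6] is the SMARTS for a tertiary amine: a trivalent nitrogen with no H, bonded to three carbons.
The molecule carries 3 separate instances of a dimethylamino group (-N(CH3)2) meeting every constraint; each maps to a distinct set of atoms, giving 3 matches.

3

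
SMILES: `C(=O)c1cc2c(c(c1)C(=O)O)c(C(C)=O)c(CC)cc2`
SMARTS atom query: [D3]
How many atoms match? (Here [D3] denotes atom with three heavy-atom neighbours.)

8

Check the 20 heavy atoms by environment: 6× c (aromatic, D3) → match; 4× c (aromatic, D2) → no; 2× C (D3) → match; 4× O (D1) → no; 2× C (D1) → no; 2× C (D2) → no.
Summing the matching environments: 6 + 2 = 8 matching atoms.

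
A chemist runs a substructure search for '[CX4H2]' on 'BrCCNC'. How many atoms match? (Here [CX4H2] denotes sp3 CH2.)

The query [CX4H2] means: sp3 carbon (X4) with exactly two hydrogens.
Check the 5 heavy atoms by environment: 2× C (H2, X4) → match; 1× Br (H0, X1) → no; 1× N (H1, X3) → no; 1× C (H3, X4) → no.
That gives 2 matching atoms.

2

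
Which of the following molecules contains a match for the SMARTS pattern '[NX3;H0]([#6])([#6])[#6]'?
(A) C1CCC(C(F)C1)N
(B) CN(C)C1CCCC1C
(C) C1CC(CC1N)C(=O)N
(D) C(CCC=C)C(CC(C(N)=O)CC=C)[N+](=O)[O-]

B

[NX3;H0]([#6])([#6])[#6] describes a trivalent nitrogen with no H, bonded to three carbons (a tertiary amine).
(A) has a primary amino group (-NH2) but the nitrogen has H2, not H0 with three carbons.
(B) contains a dimethylamino group (-N(CH3)2), which satisfies every atom and bond constraint.
(C) has a primary amide (-C(=O)NH2) but the amide nitrogen has H2 and only one carbon neighbour.
(D) has a primary amide (-C(=O)NH2) but the amide nitrogen has H2 and only one carbon neighbour.
So the answer is (B).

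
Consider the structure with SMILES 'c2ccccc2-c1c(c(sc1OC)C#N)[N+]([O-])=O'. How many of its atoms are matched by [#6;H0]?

6

The query [#6;H0] means: any carbon with no attached hydrogen.
Check the 18 heavy atoms by environment: 1× s (aromatic, H0) → no; 5× c (aromatic, H0) → match; 5× c (aromatic, H1) → no; 1× C (H0) → match; 1× N (H0) → no; 1× N (charge +1, H0) → no; 1× O (charge -1, H0) → no; 2× O (H0) → no; 1× C (H3) → no.
Summing the matching environments: 5 + 1 = 6 matching atoms.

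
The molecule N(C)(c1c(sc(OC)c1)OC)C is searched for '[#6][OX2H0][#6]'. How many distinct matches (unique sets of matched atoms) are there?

2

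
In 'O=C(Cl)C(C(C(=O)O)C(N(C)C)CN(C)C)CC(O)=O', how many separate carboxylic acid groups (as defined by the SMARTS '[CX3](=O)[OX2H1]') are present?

2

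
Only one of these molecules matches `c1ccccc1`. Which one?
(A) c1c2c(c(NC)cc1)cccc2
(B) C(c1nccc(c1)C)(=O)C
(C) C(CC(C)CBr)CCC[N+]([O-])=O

A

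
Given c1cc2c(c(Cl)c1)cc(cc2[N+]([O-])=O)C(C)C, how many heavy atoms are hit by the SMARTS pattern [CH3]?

2

The query [CH3] means: aliphatic carbon with exactly three hydrogens.
Check the 17 heavy atoms by environment: 5× c (aromatic, H0) → no; 5× c (aromatic, H1) → no; 1× N (charge +1, H0) → no; 1× O (charge -1, H0) → no; 1× O (H0) → no; 1× Cl (H0) → no; 1× C (H1) → no; 2× C (H3) → match.
That gives 2 matching atoms.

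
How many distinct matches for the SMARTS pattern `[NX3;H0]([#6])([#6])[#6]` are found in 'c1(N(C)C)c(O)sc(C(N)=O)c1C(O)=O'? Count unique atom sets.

[NX3;H0]([#6])([#6])[#6] is the SMARTS for a tertiary amine: a trivalent nitrogen with no H, bonded to three carbons.
Exactly one fragment in the molecule meets all constraints, giving 1 match.

1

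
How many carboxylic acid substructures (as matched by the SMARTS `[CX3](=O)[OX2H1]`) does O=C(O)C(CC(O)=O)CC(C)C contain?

2

[CX3](=O)[OX2H1] is the SMARTS for a carboxylic acid: an sp2 carbon double-bonded to O and single-bonded to an -OH oxygen.
The molecule carries 2 separate instances of a carboxylic acid group (-C(=O)OH) meeting every constraint; each maps to a distinct set of atoms, giving 2 matches.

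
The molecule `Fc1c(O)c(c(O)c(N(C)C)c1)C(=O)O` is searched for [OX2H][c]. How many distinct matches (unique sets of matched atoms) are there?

2

[OX2H][c] is the SMARTS for a phenol: a hydroxyl oxygen attached to an aromatic carbon.
The molecule carries 2 separate instances of a hydroxyl group (-OH) meeting every constraint; each maps to a distinct set of atoms, giving 2 matches.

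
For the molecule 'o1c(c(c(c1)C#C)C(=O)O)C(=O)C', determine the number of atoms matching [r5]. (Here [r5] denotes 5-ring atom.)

5

The query [r5] means: r5 matches atoms in a five-membered ring.
Check the 13 heavy atoms by environment: 1× o (aromatic, in 5-ring) → match; 4× c (aromatic, in 5-ring) → match; 5× C (acyclic) → no; 3× O (acyclic) → no.
Summing the matching environments: 1 + 4 = 5 matching atoms.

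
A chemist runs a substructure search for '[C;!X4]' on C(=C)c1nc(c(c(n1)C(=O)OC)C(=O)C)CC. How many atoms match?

4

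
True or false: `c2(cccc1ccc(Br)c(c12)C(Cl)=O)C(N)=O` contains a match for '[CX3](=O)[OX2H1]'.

The pattern [CX3](=O)[OX2H1] describes an sp2 carbon double-bonded to O and single-bonded to an -OH oxygen — a carboxylic acid.
The closest candidate here is a primary amide (-C(=O)NH2), but the carbonyl is bonded to N, not to an -OH oxygen. No other fragment satisfies the full query, so there is no match.

False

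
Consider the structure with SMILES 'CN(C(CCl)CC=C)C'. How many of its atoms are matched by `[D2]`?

The query [D2] means: atom with exactly two heavy-atom neighbours.
Check the 9 heavy atoms by environment: 3× C (D2) → match; 1× C (D3) → no; 1× Cl (D1) → no; 3× C (D1) → no; 1× N (D3) → no.
That gives 3 matching atoms.

3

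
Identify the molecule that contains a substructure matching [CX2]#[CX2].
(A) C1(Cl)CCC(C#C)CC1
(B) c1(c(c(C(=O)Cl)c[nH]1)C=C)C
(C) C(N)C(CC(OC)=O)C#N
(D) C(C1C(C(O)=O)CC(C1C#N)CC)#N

A

[CX2]#[CX2] describes a carbon-carbon triple bond (an alkyne).
(A) contains an ethynyl group (-C#CH), which satisfies every atom and bond constraint.
(B) has a vinyl group (-CH=CH2) but the C=C is a double bond; both carbons are CX3, not CX2.
(C) has a nitrile (-C#N) but the triple bond is C#N, not C#C.
(D) has a nitrile (-C#N) but the triple bond is C#N, not C#C.
So the answer is (A).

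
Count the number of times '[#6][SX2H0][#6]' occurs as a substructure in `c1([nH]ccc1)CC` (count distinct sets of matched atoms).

0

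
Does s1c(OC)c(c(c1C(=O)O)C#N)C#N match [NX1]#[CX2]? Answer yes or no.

Yes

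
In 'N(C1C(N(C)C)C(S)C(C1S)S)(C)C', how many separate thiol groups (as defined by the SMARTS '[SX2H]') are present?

3

[SX2H] is the SMARTS for a thiol: an aliphatic sulfur with two connections, one being H.
The molecule carries 3 separate instances of a thiol (-SH) meeting every constraint; each maps to a distinct set of atoms, giving 3 matches.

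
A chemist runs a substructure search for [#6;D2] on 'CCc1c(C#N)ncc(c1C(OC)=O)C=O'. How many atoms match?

4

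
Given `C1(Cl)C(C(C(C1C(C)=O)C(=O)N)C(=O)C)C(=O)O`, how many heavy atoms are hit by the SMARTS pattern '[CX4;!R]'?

2

Check the 18 heavy atoms by environment: 5× C (X4, in 5-ring) → no; 4× C (X3, acyclic) → no; 4× O (X1, acyclic) → no; 1× N (X3, acyclic) → no; 1× Cl (X1, acyclic) → no; 2× C (X4, acyclic) → match; 1× O (X2, acyclic) → no.
That gives 2 matching atoms.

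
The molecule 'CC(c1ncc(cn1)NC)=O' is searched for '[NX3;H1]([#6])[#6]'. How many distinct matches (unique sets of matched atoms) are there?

[NX3;H1]([#6])[#6] is the SMARTS for a secondary amine: a trivalent nitrogen with one H, bonded to two carbons.
Exactly one fragment in the molecule meets all constraints, giving 1 match.

1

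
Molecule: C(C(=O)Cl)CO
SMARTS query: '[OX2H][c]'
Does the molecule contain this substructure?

The pattern [OX2H][c] describes a hydroxyl oxygen attached to an aromatic carbon — a phenol.
The closest candidate here is a hydroxyl group (-OH), but the -OH is on an aliphatic carbon, not an aromatic c. No other fragment satisfies the full query, so there is no match.

No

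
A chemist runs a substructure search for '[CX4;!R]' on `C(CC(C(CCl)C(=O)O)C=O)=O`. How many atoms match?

The query [CX4;!R] means: aliphatic carbon with four total connections, not in a ring.
Check the 12 heavy atoms by environment: 4× C (X4, acyclic) → match; 1× Cl (X1, acyclic) → no; 3× C (X3, acyclic) → no; 3× O (X1, acyclic) → no; 1× O (X2, acyclic) → no.
That gives 4 matching atoms.

4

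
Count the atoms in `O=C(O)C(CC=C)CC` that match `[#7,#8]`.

2

The query [#7,#8] means: nitrogen or oxygen (comma = OR).
Check the 9 heavy atoms by environment: 7× C → no; 2× O → match.
That gives 2 matching atoms.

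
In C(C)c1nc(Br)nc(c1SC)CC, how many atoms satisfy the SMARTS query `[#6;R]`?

4

Check the 13 heavy atoms by environment: 2× n (aromatic, in 6-ring) → no; 4× c (aromatic, in 6-ring) → match; 1× Br (acyclic) → no; 1× S (acyclic) → no; 5× C (acyclic) → no.
That gives 4 matching atoms.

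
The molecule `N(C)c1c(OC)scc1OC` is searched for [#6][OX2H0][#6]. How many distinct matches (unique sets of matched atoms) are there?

[#6][OX2H0][#6] is the SMARTS for an ether: an aliphatic oxygen bridging two carbons with no H on the oxygen.
The molecule carries 2 separate instances of a methoxy ether (-OCH3) meeting every constraint; each maps to a distinct set of atoms, giving 2 matches.

2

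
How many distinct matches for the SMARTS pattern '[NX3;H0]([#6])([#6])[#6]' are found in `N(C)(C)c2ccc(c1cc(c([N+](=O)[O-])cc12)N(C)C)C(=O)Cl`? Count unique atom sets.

[NX3;H0]([#6])([#6])[#6] is the SMARTS for a tertiary amine: a trivalent nitrogen with no H, bonded to three carbons.
The molecule carries 2 separate instances of a dimethylamino group (-N(CH3)2) meeting every constraint; each maps to a distinct set of atoms, giving 2 matches.

2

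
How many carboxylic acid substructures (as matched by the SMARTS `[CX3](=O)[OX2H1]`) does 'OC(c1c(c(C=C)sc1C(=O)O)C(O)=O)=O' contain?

[CX3](=O)[OX2H1] is the SMARTS for a carboxylic acid: an sp2 carbon double-bonded to O and single-bonded to an -OH oxygen.
The molecule carries 3 separate instances of a carboxylic acid group (-C(=O)OH) meeting every constraint; each maps to a distinct set of atoms, giving 3 matches.

3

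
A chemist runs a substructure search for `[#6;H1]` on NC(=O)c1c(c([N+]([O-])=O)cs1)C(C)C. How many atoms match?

2

Check the 14 heavy atoms by environment: 1× s (aromatic, H0) → no; 1× c (aromatic, H1) → match; 3× c (aromatic, H0) → no; 1× C (H0) → no; 2× O (H0) → no; 1× N (H2) → no; 1× C (H1) → match; 2× C (H3) → no; 1× N (charge +1, H0) → no; 1× O (charge -1, H0) → no.
Summing the matching environments: 1 + 1 = 2 matching atoms.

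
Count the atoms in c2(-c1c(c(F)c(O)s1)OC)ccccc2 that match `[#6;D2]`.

Check the 15 heavy atoms by environment: 1× s (aromatic, D2) → no; 5× c (aromatic, D3) → no; 1× O (D1) → no; 5× c (aromatic, D2) → match; 1× O (D2) → no; 1× C (D1) → no; 1× F (D1) → no.
That gives 5 matching atoms.

5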